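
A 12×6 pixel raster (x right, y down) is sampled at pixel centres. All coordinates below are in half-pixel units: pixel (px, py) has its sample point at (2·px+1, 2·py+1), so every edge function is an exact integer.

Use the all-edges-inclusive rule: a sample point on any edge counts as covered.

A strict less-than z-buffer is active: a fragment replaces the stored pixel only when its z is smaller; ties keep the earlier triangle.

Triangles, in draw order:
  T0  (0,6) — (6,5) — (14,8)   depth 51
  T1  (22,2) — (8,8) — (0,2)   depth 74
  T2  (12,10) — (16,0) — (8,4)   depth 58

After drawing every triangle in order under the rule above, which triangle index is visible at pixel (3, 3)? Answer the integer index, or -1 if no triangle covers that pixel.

T0:
  2·area = 26
  edge (0, 6)→(6, 5): d=(6,-1) inclusive
  edge (6, 5)→(14, 8): d=(8,3) inclusive
  edge (14, 8)→(0, 6): d=(-14,-2) inclusive
    (3,3)@(7, 7): e=[13,13,0] → #  [on edge]
    (4,3)@(9, 7): e=[15,7,4] → #
    (5,3)@(11, 7): e=[17,1,8] → #
    (6,3)@(13, 7): e=[19,-5,12] → ·
    (3,4)@(7, 9): e=[25,29,-28] → ·
    (4,4)@(9, 9): e=[27,23,-24] → ·
    (5,4)@(11, 9): e=[29,17,-20] → ·
    (10,4)@(21, 9): e=[39,-13,0] → ·  [on edge]
  covered (3 px):
    · · · · · · · · · · · ·
    · · · · · · · · · · · ·
    · · · · · · · · · · · ·
    · · · # # # · · · · · ·
    · · · · · · · · · · · ·
    · · · · · · · · · · · ·
T1:
  2·area = 132
  edge (22, 2)→(8, 8): d=(-14,6) inclusive
  edge (8, 8)→(0, 2): d=(-8,-6) inclusive
  edge (0, 2)→(22, 2): d=(22,0) inclusive
    (1,1)@(3, 3): e=[100,10,22] → #
    (2,1)@(5, 3): e=[88,22,22] → #
    (3,1)@(7, 3): e=[76,34,22] → #
    (4,1)@(9, 3): e=[64,46,22] → #
    (5,1)@(11, 3): e=[52,58,22] → #
    (6,1)@(13, 3): e=[40,70,22] → #
    (7,1)@(15, 3): e=[28,82,22] → #
    (8,1)@(17, 3): e=[16,94,22] → #
    (9,1)@(19, 3): e=[4,106,22] → #
    (10,1)@(21, 3): e=[-8,118,22] → ·
    (1,2)@(3, 5): e=[72,-6,66] → ·
    (2,2)@(5, 5): e=[60,6,66] → #
    (7,2)@(15, 5): e=[0,66,66] → #  [on edge]
    (0,5)@(1, 11): e=[0,-66,198] → ·  [on edge]
  covered (17 px):
    · · · · · · · · · · · ·
    · # # # # # # # # # · ·
    · · # # # # # # · · · ·
    · · · # # · · · · · · ·
    · · · · · · · · · · · ·
    · · · · · · · · · · · ·
T2:
  2·area = 64  (B↔C swapped to make it positive)
  edge (12, 10)→(8, 4): d=(-4,-6) inclusive
  edge (8, 4)→(16, 0): d=(8,-4) inclusive
  edge (16, 0)→(12, 10): d=(-4,10) inclusive
    (7,0)@(15, 1): e=[54,4,6] → #
    (8,0)@(17, 1): e=[66,12,-14] → ·
    (5,1)@(11, 3): e=[22,4,38] → #
    (6,1)@(13, 3): e=[34,12,18] → #
    (7,1)@(15, 3): e=[46,20,-2] → ·
    (4,2)@(9, 5): e=[2,12,50] → #
    (7,2)@(15, 5): e=[38,36,-10] → ·
    (4,3)@(9, 7): e=[-6,28,42] → ·
    (5,3)@(11, 7): e=[6,36,22] → #
    (7,3)@(15, 7): e=[30,52,-18] → ·
    (5,4)@(11, 9): e=[-2,52,14] → ·
    (6,4)@(13, 9): e=[10,60,-6] → ·
  covered (8 px):
    · · · · · · · # · · · ·
    · · · · · # # · · · · ·
    · · · · # # # · · · · ·
    · · · · · # # · · · · ·
    · · · · · · · · · · · ·
    · · · · · · · · · · · ·

Z-buffer (winner per pixel, '.' = empty):
  . . . . . . . 2 . . . .
  . 1 1 1 1 2 2 1 1 1 . .
  . . 1 1 2 2 2 1 . . . .
  . . . 0 0 0 2 . . . . .
  . . . . . . . . . . . .
  . . . . . . . . . . . .

Answer: 0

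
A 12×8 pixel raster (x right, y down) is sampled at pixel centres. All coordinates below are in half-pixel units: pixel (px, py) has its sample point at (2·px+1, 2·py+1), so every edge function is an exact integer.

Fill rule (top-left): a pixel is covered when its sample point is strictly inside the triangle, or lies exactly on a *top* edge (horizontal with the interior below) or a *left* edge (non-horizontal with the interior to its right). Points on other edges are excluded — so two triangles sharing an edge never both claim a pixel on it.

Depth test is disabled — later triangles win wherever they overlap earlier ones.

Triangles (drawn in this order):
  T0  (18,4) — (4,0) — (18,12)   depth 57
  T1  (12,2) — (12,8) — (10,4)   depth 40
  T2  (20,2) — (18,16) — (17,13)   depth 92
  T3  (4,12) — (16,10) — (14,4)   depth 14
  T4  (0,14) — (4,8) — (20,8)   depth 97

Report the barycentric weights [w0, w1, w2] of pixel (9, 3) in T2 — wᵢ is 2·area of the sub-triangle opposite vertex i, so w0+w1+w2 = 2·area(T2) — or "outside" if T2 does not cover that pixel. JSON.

T0:
  2·area = 112  (B↔C swapped to make it positive)
  edge (18, 4)→(18, 12): d=(0,8) right/bottom  bias=-1
  edge (18, 12)→(4, 0): d=(-14,-12) top-left  bias=+0
  edge (4, 0)→(18, 4): d=(14,4) right/bottom  bias=-1
    (3,0)@(7, 1): e=[88,22,2] → █
    (4,0)@(9, 1): e=[72,46,-6] → ·
    (3,1)@(7, 3): e=[88,-6,30] → ·
    (4,1)@(9, 3): e=[72,18,22] → █
    (5,1)@(11, 3): e=[56,42,14] → █
    (6,1)@(13, 3): e=[40,66,6] → █
    (7,1)@(15, 3): e=[24,90,-2] → ·
    (4,2)@(9, 5): e=[72,-10,50] → ·
    (5,2)@(11, 5): e=[56,14,42] → █
    (7,2)@(15, 5): e=[24,62,26] → █
    (8,2)@(17, 5): e=[8,86,18] → █
    (9,2)@(19, 5): e=[-8,110,10] → ·
  covered (14 px):
    · · · █ · · · · · · · ·
    · · · · █ █ █ · · · · ·
    · · · · · █ █ █ █ · · ·
    · · · · · · █ █ █ · · ·
    · · · · · · · █ █ · · ·
    · · · · · · · · █ · · ·
    · · · · · · · · · · · ·
    · · · · · · · · · · · ·
T1:
  2·area = 12
  edge (12, 2)→(12, 8): d=(0,6) right/bottom  bias=-1
  edge (12, 8)→(10, 4): d=(-2,-4) top-left  bias=+0
  edge (10, 4)→(12, 2): d=(2,-2) top-left  bias=+0
    (6,0)@(13, 1): e=[-6,18,0] → ·  [on edge]
    (5,1)@(11, 3): e=[6,6,0] → █  [on edge]
    (6,1)@(13, 3): e=[-6,14,4] → ·
    (4,2)@(9, 5): e=[18,-6,0] → ·  [on edge]
    (5,2)@(11, 5): e=[6,2,4] → █
    (6,2)@(13, 5): e=[-6,10,8] → ·
    (3,3)@(7, 7): e=[30,-18,0] → ·  [on edge]
    (5,3)@(11, 7): e=[6,-2,8] → ·
    (2,4)@(5, 9): e=[42,-30,0] → ·  [on edge]
    (1,5)@(3, 11): e=[54,-42,0] → ·  [on edge]
    (0,6)@(1, 13): e=[66,-54,0] → ·  [on edge]
  covered (2 px):
    · · · · · · · · · · · ·
    · · · · · █ · · · · · ·
    · · · · · █ · · · · · ·
    · · · · · · · · · · · ·
    · · · · · · · · · · · ·
    · · · · · · · · · · · ·
    · · · · · · · · · · · ·
    · · · · · · · · · · · ·
T2:
  2·area = 20
  edge (20, 2)→(18, 16): d=(-2,14) right/bottom  bias=-1
  edge (18, 16)→(17, 13): d=(-1,-3) top-left  bias=+0
  edge (17, 13)→(20, 2): d=(3,-11) top-left  bias=+0
    (6,0)@(13, 1): e=[100,0,-80] → ·  [on edge]
    (7,3)@(15, 7): e=[60,0,-40] → ·  [on edge]
    (9,3)@(19, 7): e=[4,12,4] → █
    (10,3)@(21, 7): e=[-24,18,26] → ·
    (9,4)@(19, 9): e=[0,10,10] → ·  [on edge]
    (8,6)@(17, 13): e=[20,0,0] → █  [on edge]
    (9,6)@(19, 13): e=[-8,6,22] → ·
    (8,7)@(17, 15): e=[16,-2,6] → ·
  covered (2 px):
    · · · · · · · · · · · ·
    · · · · · · · · · · · ·
    · · · · · · · · · · · ·
    · · · · · · · · · █ · ·
    · · · · · · · · · · · ·
    · · · · · · · · · · · ·
    · · · · · · · · █ · · ·
    · · · · · · · · · · · ·
T3:
  2·area = 76  (B↔C swapped to make it positive)
  edge (4, 12)→(14, 4): d=(10,-8) top-left  bias=+0
  edge (14, 4)→(16, 10): d=(2,6) right/bottom  bias=-1
  edge (16, 10)→(4, 12): d=(-12,2) right/bottom  bias=-1
    (6,0)@(13, 1): e=[-38,0,114] → ·  [on edge]
    (6,2)@(13, 5): e=[2,8,66] → █
    (7,2)@(15, 5): e=[18,-4,62] → ·
    (5,3)@(11, 7): e=[6,24,46] → █
    (7,3)@(15, 7): e=[38,0,38] → ·  [on edge]
    (4,4)@(9, 9): e=[10,40,26] → █
    (7,4)@(15, 9): e=[58,4,14] → █
    (8,4)@(17, 9): e=[74,-8,10] → ·
    (3,5)@(7, 11): e=[14,56,6] → █
    (5,5)@(11, 11): e=[46,32,-2] → ·
    (6,5)@(13, 11): e=[62,20,-6] → ·
    (7,5)@(15, 11): e=[78,8,-10] → ·
    (8,6)@(17, 13): e=[114,0,-38] → ·  [on edge]
  covered (9 px):
    · · · · · · · · · · · ·
    · · · · · · · · · · · ·
    · · · · · · █ · · · · ·
    · · · · · █ █ · · · · ·
    · · · · █ █ █ █ · · · ·
    · · · █ █ · · · · · · ·
    · · · · · · · · · · · ·
    · · · · · · · · · · · ·
T4:
  2·area = 96
  edge (0, 14)→(4, 8): d=(4,-6) top-left  bias=+0
  edge (4, 8)→(20, 8): d=(16,0) top-left  bias=+0
  edge (20, 8)→(0, 14): d=(-20,6) right/bottom  bias=-1
    (2,4)@(5, 9): e=[10,16,70] → █
    (3,4)@(7, 9): e=[22,16,58] → █
    (4,4)@(9, 9): e=[34,16,46] → █
    (5,4)@(11, 9): e=[46,16,34] → █
    (6,4)@(13, 9): e=[58,16,22] → █
    (7,4)@(15, 9): e=[70,16,10] → █
    (8,4)@(17, 9): e=[82,16,-2] → ·
    (1,5)@(3, 11): e=[6,48,42] → █
    (5,5)@(11, 11): e=[54,48,-6] → ·
    (6,5)@(13, 11): e=[66,48,-18] → ·
    (7,5)@(15, 11): e=[78,48,-30] → ·
    (0,6)@(1, 13): e=[2,80,14] → █
  covered (12 px):
    · · · · · · · · · · · ·
    · · · · · · · · · · · ·
    · · · · · · · · · · · ·
    · · · · · · · · · · · ·
    · · █ █ █ █ █ █ · · · ·
    · █ █ █ █ · · · · · · ·
    █ █ · · · · · · · · · ·
    · · · · · · · · · · · ·

Result: [12,4,4]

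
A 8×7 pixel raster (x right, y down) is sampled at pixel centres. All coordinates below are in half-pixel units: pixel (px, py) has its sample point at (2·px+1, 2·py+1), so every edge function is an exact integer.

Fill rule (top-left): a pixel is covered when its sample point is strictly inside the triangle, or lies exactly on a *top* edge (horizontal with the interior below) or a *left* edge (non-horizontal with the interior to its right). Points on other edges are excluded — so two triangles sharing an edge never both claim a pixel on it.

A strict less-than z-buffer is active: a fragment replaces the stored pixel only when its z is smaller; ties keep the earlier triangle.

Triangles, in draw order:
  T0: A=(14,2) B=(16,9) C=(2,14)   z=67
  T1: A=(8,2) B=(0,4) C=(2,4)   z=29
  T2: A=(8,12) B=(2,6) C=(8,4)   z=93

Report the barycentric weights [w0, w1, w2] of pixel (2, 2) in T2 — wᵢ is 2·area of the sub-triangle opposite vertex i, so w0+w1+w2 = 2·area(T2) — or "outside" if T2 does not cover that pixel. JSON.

T0:
  2·area = 108
  edge (14, 2)→(16, 9): d=(2,7) right/bottom  bias=-1
  edge (16, 9)→(2, 14): d=(-14,5) right/bottom  bias=-1
  edge (2, 14)→(14, 2): d=(12,-12) top-left  bias=+0
    (7,0)@(15, 1): e=[-9,117,0] → ·  [on edge]
    (6,1)@(13, 3): e=[9,99,0] → #  [on edge]
    (7,1)@(15, 3): e=[-5,89,24] → ·
    (5,2)@(11, 5): e=[27,81,0] → #  [on edge]
    (7,2)@(15, 5): e=[-1,61,48] → ·
    (4,3)@(9, 7): e=[45,63,0] → #  [on edge]
    (7,3)@(15, 7): e=[3,33,72] → #
    (3,4)@(7, 9): e=[63,45,0] → #  [on edge]
    (2,5)@(5, 11): e=[81,27,0] → #  [on edge]
    (5,5)@(11, 11): e=[39,-3,72] → ·
    (6,5)@(13, 11): e=[25,-13,96] → ·
    (7,5)@(15, 11): e=[11,-23,120] → ·
    (1,6)@(3, 13): e=[99,9,0] → #  [on edge]
  covered (16 px):
    · · · · · · · ·
    · · · · · · # ·
    · · · · · # # ·
    · · · · # # # #
    · · · # # # # #
    · · # # # · · ·
    · # · · · · · ·
T1:
  2·area = 4  (B↔C swapped to make it positive)
  edge (8, 2)→(2, 4): d=(-6,2) right/bottom  bias=-1
  edge (2, 4)→(0, 4): d=(-2,0) right/bottom  bias=-1
  edge (0, 4)→(8, 2): d=(8,-2) top-left  bias=+0
    (5,0)@(11, 1): e=[0,6,-2] → ·  [on edge]
    (2,1)@(5, 3): e=[0,2,2] → ·  [on edge]
  covered (0 px):
    · · · · · · · ·
    · · · · · · · ·
    · · · · · · · ·
    · · · · · · · ·
    · · · · · · · ·
    · · · · · · · ·
    · · · · · · · ·
T2:
  2·area = 48
  edge (8, 12)→(2, 6): d=(-6,-6) top-left  bias=+0
  edge (2, 6)→(8, 4): d=(6,-2) top-left  bias=+0
  edge (8, 4)→(8, 12): d=(0,8) right/bottom  bias=-1
    (5,1)@(11, 3): e=[72,0,-24] → ·  [on edge]
    (0,2)@(1, 5): e=[0,-8,56] → ·  [on edge]
    (2,2)@(5, 5): e=[24,0,24] → #  [on edge]
    (3,2)@(7, 5): e=[36,4,8] → #
    (4,2)@(9, 5): e=[48,8,-8] → ·
    (1,3)@(3, 7): e=[0,8,40] → #  [on edge]
    (4,3)@(9, 7): e=[36,20,-8] → ·
    (1,4)@(3, 9): e=[-12,20,40] → ·
    (2,4)@(5, 9): e=[0,24,24] → #  [on edge]
    (4,4)@(9, 9): e=[24,32,-8] → ·
    (2,5)@(5, 11): e=[-12,36,24] → ·
    (3,5)@(7, 11): e=[0,40,8] → #  [on edge]
    (4,6)@(9, 13): e=[0,56,-8] → ·  [on edge]
  covered (8 px):
    · · · · · · · ·
    · · · · · · · ·
    · · # # · · · ·
    · # # # · · · ·
    · · # # · · · ·
    · · · # · · · ·
    · · · · · · · ·

Final: [0,24,24]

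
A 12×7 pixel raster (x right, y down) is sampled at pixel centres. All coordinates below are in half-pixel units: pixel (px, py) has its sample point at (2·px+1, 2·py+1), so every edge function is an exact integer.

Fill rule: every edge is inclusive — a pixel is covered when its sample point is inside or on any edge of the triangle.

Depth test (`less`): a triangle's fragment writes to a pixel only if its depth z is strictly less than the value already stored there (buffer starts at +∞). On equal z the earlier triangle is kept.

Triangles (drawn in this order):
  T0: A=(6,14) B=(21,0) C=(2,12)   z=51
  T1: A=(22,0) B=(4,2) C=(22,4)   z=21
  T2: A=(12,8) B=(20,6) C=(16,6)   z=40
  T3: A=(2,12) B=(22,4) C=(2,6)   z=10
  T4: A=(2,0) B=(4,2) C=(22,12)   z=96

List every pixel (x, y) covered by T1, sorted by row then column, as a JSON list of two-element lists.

T0:
  2·area = 86  (B↔C swapped to make it positive)
  edge (6, 14)→(2, 12): d=(-4,-2) inclusive
  edge (2, 12)→(21, 0): d=(19,-12) inclusive
  edge (21, 0)→(6, 14): d=(-15,14) inclusive
    (8,1)@(17, 3): e=[66,9,11] → X
    (9,1)@(19, 3): e=[70,33,-17] → .
    (7,2)@(15, 5): e=[54,23,9] → X
    (8,2)@(17, 5): e=[58,47,-19] → .
    (5,3)@(11, 7): e=[38,13,35] → X
    (6,3)@(13, 7): e=[42,37,7] → X
    (7,3)@(15, 7): e=[46,61,-21] → .
    (3,4)@(7, 9): e=[22,3,61] → X
    (4,4)@(9, 9): e=[26,27,33] → X
    (6,4)@(13, 9): e=[34,75,-23] → .
    (2,5)@(5, 11): e=[10,17,59] → X
    (5,5)@(11, 11): e=[22,89,-25] → .
  covered (12 px):
    . . . . . . . . . . . .
    . . . . . . . . X . . .
    . . . . . . . X . . . .
    . . . . . X X . . . . .
    . . . X X X . . . . . .
    . . X X X . . . . . . .
    . . X X . . . . . . . .
T1:
  2·area = 72  (B↔C swapped to make it positive)
  edge (22, 0)→(22, 4): d=(0,4) inclusive
  edge (22, 4)→(4, 2): d=(-18,-2) inclusive
  edge (4, 2)→(22, 0): d=(18,-2) inclusive
    (6,0)@(13, 1): e=[36,36,0] → X  [on edge]
    (7,0)@(15, 1): e=[28,40,4] → X
    (8,0)@(17, 1): e=[20,44,8] → X
    (9,0)@(19, 1): e=[12,48,12] → X
    (10,0)@(21, 1): e=[4,52,16] → X
    (11,0)@(23, 1): e=[-4,56,20] → .
    (6,1)@(13, 3): e=[36,0,36] → X  [on edge]
    (11,1)@(23, 3): e=[-4,20,56] → .
    (6,2)@(13, 5): e=[36,-36,72] → .
    (7,2)@(15, 5): e=[28,-32,76] → .
    (8,2)@(17, 5): e=[20,-28,80] → .
    (9,2)@(19, 5): e=[12,-24,84] → .
  covered (10 px):
    . . . . . . X X X X X .
    . . . . . . X X X X X .
    . . . . . . . . . . . .
    . . . . . . . . . . . .
    . . . . . . . . . . . .
    . . . . . . . . . . . .
    . . . . . . . . . . . .
T2:
  2·area = 8  (B↔C swapped to make it positive)
  edge (12, 8)→(16, 6): d=(4,-2) inclusive
  edge (16, 6)→(20, 6): d=(4,0) inclusive
  edge (20, 6)→(12, 8): d=(-8,2) inclusive
    (7,3)@(15, 7): e=[2,4,2] → X
    (8,3)@(17, 7): e=[6,4,-2] → .
    (7,4)@(15, 9): e=[10,12,-14] → .
  covered (1 px):
    . . . . . . . . . . . .
    . . . . . . . . . . . .
    . . . . . . . . . . . .
    . . . . . . . X . . . .
    . . . . . . . . . . . .
    . . . . . . . . . . . .
    . . . . . . . . . . . .
T3:
  2·area = 120  (B↔C swapped to make it positive)
  edge (2, 12)→(2, 6): d=(0,-6) inclusive
  edge (2, 6)→(22, 4): d=(20,-2) inclusive
  edge (22, 4)→(2, 12): d=(-20,8) inclusive
    (6,2)@(13, 5): e=[66,2,52] → X
    (7,2)@(15, 5): e=[78,6,36] → X
    (8,2)@(17, 5): e=[90,10,20] → X
    (9,2)@(19, 5): e=[102,14,4] → X
    (10,2)@(21, 5): e=[114,18,-12] → .
    (1,3)@(3, 7): e=[6,22,92] → X
    (2,3)@(5, 7): e=[18,26,76] → X
    (3,3)@(7, 7): e=[30,30,60] → X
    (4,3)@(9, 7): e=[42,34,44] → X
    (5,3)@(11, 7): e=[54,38,28] → X
    (7,3)@(15, 7): e=[78,46,-4] → .
    (8,3)@(17, 7): e=[90,50,-20] → .
  covered (15 px):
    . . . . . . . . . . . .
    . . . . . . . . . . . .
    . . . . . . X X X X . .
    . X X X X X X . . . . .
    . X X X X . . . . . . .
    . X . . . . . . . . . .
    . . . . . . . . . . . .
T4:
  2·area = 16  (B↔C swapped to make it positive)
  edge (2, 0)→(22, 12): d=(20,12) inclusive
  edge (22, 12)→(4, 2): d=(-18,-10) inclusive
  edge (4, 2)→(2, 0): d=(-2,-2) inclusive
    (1,0)@(3, 1): e=[8,8,0] → X  [on edge]
    (2,0)@(5, 1): e=[-16,28,4] → .
    (1,1)@(3, 3): e=[48,-28,-4] → .
    (2,1)@(5, 3): e=[24,-8,0] → .  [on edge]
    (3,1)@(7, 3): e=[0,12,4] → X  [on edge]
    (4,1)@(9, 3): e=[-24,32,8] → .
    (3,2)@(7, 5): e=[40,-24,0] → .  [on edge]
    (4,3)@(9, 7): e=[56,-40,0] → .  [on edge]
    (6,3)@(13, 7): e=[8,0,8] → X  [on edge]
    (7,3)@(15, 7): e=[-16,20,12] → .
    (5,4)@(11, 9): e=[72,-56,0] → .  [on edge]
    (6,4)@(13, 9): e=[48,-36,4] → .
    (8,4)@(17, 9): e=[0,4,12] → X  [on edge]
    (6,5)@(13, 11): e=[88,-72,0] → .  [on edge]
    (7,6)@(15, 13): e=[104,-88,0] → .  [on edge]
  covered (4 px):
    . X . . . . . . . . . .
    . . . X . . . . . . . .
    . . . . . . . . . . . .
    . . . . . . X . . . . .
    . . . . . . . . X . . .
    . . . . . . . . . . . .
    . . . . . . . . . . . .

Result: [[6,0],[7,0],[8,0],[9,0],[10,0],[6,1],[7,1],[8,1],[9,1],[10,1]]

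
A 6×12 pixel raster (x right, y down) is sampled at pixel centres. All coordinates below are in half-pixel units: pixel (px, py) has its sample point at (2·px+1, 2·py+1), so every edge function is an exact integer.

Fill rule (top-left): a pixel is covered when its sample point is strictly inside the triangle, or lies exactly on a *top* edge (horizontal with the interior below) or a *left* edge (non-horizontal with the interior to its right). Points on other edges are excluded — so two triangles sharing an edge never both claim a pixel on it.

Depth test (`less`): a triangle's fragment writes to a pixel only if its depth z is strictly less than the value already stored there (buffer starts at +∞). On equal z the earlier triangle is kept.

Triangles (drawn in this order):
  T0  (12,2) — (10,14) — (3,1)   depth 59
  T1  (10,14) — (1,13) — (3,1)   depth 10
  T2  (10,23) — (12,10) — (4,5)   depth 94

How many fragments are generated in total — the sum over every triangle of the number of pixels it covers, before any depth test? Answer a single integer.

T0:
  2·area = 110
  edge (12, 2)→(10, 14): d=(-2,12) right/bottom  bias=-1
  edge (10, 14)→(3, 1): d=(-7,-13) top-left  bias=+0
  edge (3, 1)→(12, 2): d=(9,1) right/bottom  bias=-1
    (1,0)@(3, 1): e=[110,0,0] → .  [on edge]
    (2,1)@(5, 3): e=[82,12,16] → X
    (3,1)@(7, 3): e=[58,38,14] → X
    (4,1)@(9, 3): e=[34,64,12] → X
    (5,1)@(11, 3): e=[10,90,10] → X
    (2,2)@(5, 5): e=[78,-2,34] → .
    (3,2)@(7, 5): e=[54,24,32] → X
    (3,3)@(7, 7): e=[50,10,50] → X
    (3,4)@(7, 9): e=[46,-4,68] → .
    (4,4)@(9, 9): e=[22,22,66] → X
    (5,4)@(11, 9): e=[-2,48,64] → .
    (4,5)@(9, 11): e=[18,8,84] → X
  covered (12 px):
    . . . . . .
    . . X X X X
    . . . X X X
    . . . X X X
    . . . . X .
    . . . . X .
    . . . . . .
    . . . . . .
    . . . . . .
    . . . . . .
    . . . . . .
    . . . . . .
T1:
  2·area = 110
  edge (10, 14)→(1, 13): d=(-9,-1) top-left  bias=+0
  edge (1, 13)→(3, 1): d=(2,-12) top-left  bias=+0
  edge (3, 1)→(10, 14): d=(7,13) right/bottom  bias=-1
    (1,0)@(3, 1): e=[110,0,0] → .  [on edge]
    (1,1)@(3, 3): e=[92,4,14] → X
    (2,1)@(5, 3): e=[94,28,-12] → .
    (1,2)@(3, 5): e=[74,8,28] → X
    (2,2)@(5, 5): e=[76,32,2] → X
    (3,2)@(7, 5): e=[78,56,-24] → .
    (1,3)@(3, 7): e=[56,12,42] → X
    (3,3)@(7, 7): e=[60,60,-10] → .
    (1,4)@(3, 9): e=[38,16,56] → X
    (3,4)@(7, 9): e=[42,64,4] → X
    (4,4)@(9, 9): e=[44,88,-22] → .
    (1,5)@(3, 11): e=[20,20,70] → X
    (0,6)@(1, 13): e=[0,0,110] → X  [on edge]
  covered (16 px):
    . . . . . .
    . X . . . .
    . X X . . .
    . X X . . .
    . X X X . .
    . X X X . .
    X X X X X .
    . . . . . .
    . . . . . .
    . . . . . .
    . . . . . .
    . . . . . .
T2:
  2·area = 114  (B↔C swapped to make it positive)
  edge (10, 23)→(4, 5): d=(-6,-18) top-left  bias=+0
  edge (4, 5)→(12, 10): d=(8,5) right/bottom  bias=-1
  edge (12, 10)→(10, 23): d=(-2,13) right/bottom  bias=-1
    (2,3)@(5, 7): e=[6,11,97] → X
    (3,3)@(7, 7): e=[42,1,71] → X
    (4,3)@(9, 7): e=[78,-9,45] → .
    (2,4)@(5, 9): e=[-6,27,93] → .
    (3,4)@(7, 9): e=[30,17,67] → X
    (4,4)@(9, 9): e=[66,7,41] → X
    (5,4)@(11, 9): e=[102,-3,15] → .
    (3,5)@(7, 11): e=[18,33,63] → X
    (5,5)@(11, 11): e=[90,13,11] → X
    (3,6)@(7, 13): e=[6,49,59] → X
    (3,7)@(7, 15): e=[-6,65,55] → .
    (4,7)@(9, 15): e=[30,55,29] → X
  covered (14 px):
    . . . . . .
    . . . . . .
    . . . . . .
    . . X X . .
    . . . X X .
    . . . X X X
    . . . X X X
    . . . . X X
    . . . . X .
    . . . . X .
    . . . . . .
    . . . . . .

Final: 42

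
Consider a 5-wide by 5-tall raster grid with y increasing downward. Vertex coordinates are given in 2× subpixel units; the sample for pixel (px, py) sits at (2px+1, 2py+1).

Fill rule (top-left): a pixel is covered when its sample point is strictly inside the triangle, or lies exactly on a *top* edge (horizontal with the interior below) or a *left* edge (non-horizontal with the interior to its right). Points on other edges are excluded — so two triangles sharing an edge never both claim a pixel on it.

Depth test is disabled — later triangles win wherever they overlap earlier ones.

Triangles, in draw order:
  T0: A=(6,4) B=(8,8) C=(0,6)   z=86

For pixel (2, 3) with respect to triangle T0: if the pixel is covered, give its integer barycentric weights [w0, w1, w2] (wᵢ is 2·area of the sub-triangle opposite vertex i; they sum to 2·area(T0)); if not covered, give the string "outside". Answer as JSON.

T0:
  2·area = 28
  edge (6, 4)→(8, 8): d=(2,4) right/bottom  bias=-1
  edge (8, 8)→(0, 6): d=(-8,-2) top-left  bias=+0
  edge (0, 6)→(6, 4): d=(6,-2) top-left  bias=+0
    (4,1)@(9, 3): e=[-14,42,0] → .  [on edge]
    (1,2)@(3, 5): e=[14,14,0] → X  [on edge]
    (2,2)@(5, 5): e=[6,18,4] → X
    (3,2)@(7, 5): e=[-2,22,8] → .
    (1,3)@(3, 7): e=[18,-2,12] → .
    (2,3)@(5, 7): e=[10,2,16] → X
    (3,3)@(7, 7): e=[2,6,20] → X
    (4,3)@(9, 7): e=[-6,10,24] → .
    (2,4)@(5, 9): e=[14,-14,28] → .
    (3,4)@(7, 9): e=[6,-10,32] → .
  covered (4 px):
    . . . . .
    . . . . .
    . X X . .
    . . X X .
    . . . . .

Answer: [2,16,10]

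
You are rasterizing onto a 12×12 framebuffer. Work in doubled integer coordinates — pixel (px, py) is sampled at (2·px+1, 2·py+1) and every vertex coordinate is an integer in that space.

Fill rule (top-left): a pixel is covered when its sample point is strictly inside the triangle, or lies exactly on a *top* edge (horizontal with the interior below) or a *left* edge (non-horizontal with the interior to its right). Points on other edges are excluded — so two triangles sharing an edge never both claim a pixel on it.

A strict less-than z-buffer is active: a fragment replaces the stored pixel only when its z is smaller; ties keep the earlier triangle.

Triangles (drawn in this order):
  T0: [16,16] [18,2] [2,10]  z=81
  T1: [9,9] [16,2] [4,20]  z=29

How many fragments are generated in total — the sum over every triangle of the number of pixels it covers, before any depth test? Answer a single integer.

T0:
  2·area = 208  (B↔C swapped to make it positive)
  edge (16, 16)→(2, 10): d=(-14,-6) top-left  bias=+0
  edge (2, 10)→(18, 2): d=(16,-8) top-left  bias=+0
  edge (18, 2)→(16, 16): d=(-2,14) right/bottom  bias=-1
    (8,1)@(17, 3): e=[188,8,12] → #
    (9,1)@(19, 3): e=[200,24,-16] → ·
    (6,2)@(13, 5): e=[136,8,64] → #
    (7,2)@(15, 5): e=[148,24,36] → #
    (9,2)@(19, 5): e=[172,56,-20] → ·
    (4,3)@(9, 7): e=[84,8,116] → #
    (5,3)@(11, 7): e=[96,24,88] → #
    (9,3)@(19, 7): e=[144,88,-24] → ·
    (2,4)@(5, 9): e=[32,8,168] → #
    (3,4)@(7, 9): e=[44,24,140] → #
    (8,4)@(17, 9): e=[104,104,0] → ·  [on edge]
    (2,5)@(5, 11): e=[4,40,164] → #
    (4,6)@(9, 13): e=[0,104,104] → #  [on edge]
    (11,9)@(23, 19): e=[0,312,-104] → ·  [on edge]
    (7,11)@(15, 23): e=[-104,312,0] → ·  [on edge]
  covered (26 px):
    · · · · · · · · · · · ·
    · · · · · · · · # · · ·
    · · · · · · # # # · · ·
    · · · · # # # # # · · ·
    · · # # # # # # · · · ·
    · · # # # # # # · · · ·
    · · · · # # # # · · · ·
    · · · · · · · # · · · ·
    · · · · · · · · · · · ·
    · · · · · · · · · · · ·
    · · · · · · · · · · · ·
    · · · · · · · · · · · ·
T1:
  2·area = 42
  edge (9, 9)→(16, 2): d=(7,-7) top-left  bias=+0
  edge (16, 2)→(4, 20): d=(-12,18) right/bottom  bias=-1
  edge (4, 20)→(9, 9): d=(5,-11) top-left  bias=+0
    (8,0)@(17, 1): e=[0,-6,48] → ·  [on edge]
    (7,1)@(15, 3): e=[0,6,36] → #  [on edge]
    (8,1)@(17, 3): e=[14,-30,58] → ·
    (6,2)@(13, 5): e=[0,18,24] → #  [on edge]
    (7,2)@(15, 5): e=[14,-18,46] → ·
    (5,3)@(11, 7): e=[0,30,12] → #  [on edge]
    (6,3)@(13, 7): e=[14,-6,34] → ·
    (4,4)@(9, 9): e=[0,42,0] → #  [on edge]
    (6,4)@(13, 9): e=[28,-30,44] → ·
    (3,5)@(7, 11): e=[0,54,-12] → ·  [on edge]
    (4,5)@(9, 11): e=[14,18,10] → #
    (5,5)@(11, 11): e=[28,-18,32] → ·
    (2,6)@(5, 13): e=[0,66,-24] → ·  [on edge]
    (1,7)@(3, 15): e=[0,78,-36] → ·  [on edge]
    (0,8)@(1, 17): e=[0,90,-48] → ·  [on edge]
  covered (7 px):
    · · · · · · · · · · · ·
    · · · · · · · # · · · ·
    · · · · · · # · · · · ·
    · · · · · # · · · · · ·
    · · · · # # · · · · · ·
    · · · · # · · · · · · ·
    · · · · · · · · · · · ·
    · · · # · · · · · · · ·
    · · · · · · · · · · · ·
    · · · · · · · · · · · ·
    · · · · · · · · · · · ·
    · · · · · · · · · · · ·

Result: 33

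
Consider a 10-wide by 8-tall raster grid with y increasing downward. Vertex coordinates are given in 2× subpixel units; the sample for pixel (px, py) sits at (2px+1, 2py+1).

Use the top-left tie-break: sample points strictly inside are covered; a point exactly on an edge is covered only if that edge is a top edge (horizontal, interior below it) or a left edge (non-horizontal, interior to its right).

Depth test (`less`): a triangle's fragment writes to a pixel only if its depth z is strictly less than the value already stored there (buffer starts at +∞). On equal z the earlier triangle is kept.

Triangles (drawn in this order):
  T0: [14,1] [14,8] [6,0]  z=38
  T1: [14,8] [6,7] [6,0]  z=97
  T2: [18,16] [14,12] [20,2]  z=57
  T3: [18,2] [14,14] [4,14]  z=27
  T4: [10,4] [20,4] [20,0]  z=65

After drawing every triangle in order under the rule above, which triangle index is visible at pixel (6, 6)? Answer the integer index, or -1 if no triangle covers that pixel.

T0:
  2·area = 56
  edge (14, 1)→(14, 8): d=(0,7) right/bottom  bias=-1
  edge (14, 8)→(6, 0): d=(-8,-8) top-left  bias=+0
  edge (6, 0)→(14, 1): d=(8,1) right/bottom  bias=-1
    (3,0)@(7, 1): e=[49,0,7] → #  [on edge]
    (4,0)@(9, 1): e=[35,16,5] → #
    (5,0)@(11, 1): e=[21,32,3] → #
    (6,0)@(13, 1): e=[7,48,1] → #
    (7,0)@(15, 1): e=[-7,64,-1] → ·
    (3,1)@(7, 3): e=[49,-16,23] → ·
    (4,1)@(9, 3): e=[35,0,21] → #  [on edge]
    (7,1)@(15, 3): e=[-7,48,15] → ·
    (4,2)@(9, 5): e=[35,-16,37] → ·
    (5,2)@(11, 5): e=[21,0,35] → #  [on edge]
    (7,2)@(15, 5): e=[-7,32,31] → ·
    (5,3)@(11, 7): e=[21,-16,51] → ·
    (6,3)@(13, 7): e=[7,0,49] → #  [on edge]
    (7,4)@(15, 9): e=[-7,0,63] → ·  [on edge]
    (8,5)@(17, 11): e=[-21,0,77] → ·  [on edge]
    (9,6)@(19, 13): e=[-35,0,91] → ·  [on edge]
  covered (10 px):
    · · · # # # # · · ·
    · · · · # # # · · ·
    · · · · · # # · · ·
    · · · · · · # · · ·
    · · · · · · · · · ·
    · · · · · · · · · ·
    · · · · · · · · · ·
    · · · · · · · · · ·
T1:
  2·area = 56
  edge (14, 8)→(6, 7): d=(-8,-1) top-left  bias=+0
  edge (6, 7)→(6, 0): d=(0,-7) top-left  bias=+0
  edge (6, 0)→(14, 8): d=(8,8) right/bottom  bias=-1
    (3,0)@(7, 1): e=[49,7,0] → ·  [on edge]
    (3,1)@(7, 3): e=[33,7,16] → #
    (4,1)@(9, 3): e=[35,21,0] → ·  [on edge]
    (3,2)@(7, 5): e=[17,7,32] → #
    (4,2)@(9, 5): e=[19,21,16] → #
    (5,2)@(11, 5): e=[21,35,0] → ·  [on edge]
    (3,3)@(7, 7): e=[1,7,48] → #
    (5,3)@(11, 7): e=[5,35,16] → #
    (6,3)@(13, 7): e=[7,49,0] → ·  [on edge]
    (3,4)@(7, 9): e=[-15,7,64] → ·
    (4,4)@(9, 9): e=[-13,21,48] → ·
    (5,4)@(11, 9): e=[-11,35,32] → ·
    (7,4)@(15, 9): e=[-7,63,0] → ·  [on edge]
    (8,5)@(17, 11): e=[-21,77,0] → ·  [on edge]
    (9,6)@(19, 13): e=[-35,91,0] → ·  [on edge]
  covered (6 px):
    · · · · · · · · · ·
    · · · # · · · · · ·
    · · · # # · · · · ·
    · · · # # # · · · ·
    · · · · · · · · · ·
    · · · · · · · · · ·
    · · · · · · · · · ·
    · · · · · · · · · ·
T2:
  2·area = 64
  edge (18, 16)→(14, 12): d=(-4,-4) top-left  bias=+0
  edge (14, 12)→(20, 2): d=(6,-10) top-left  bias=+0
  edge (20, 2)→(18, 16): d=(-2,14) right/bottom  bias=-1
    (1,0)@(3, 1): e=[0,-176,240] → ·  [on edge]
    (2,1)@(5, 3): e=[0,-144,208] → ·  [on edge]
    (3,2)@(7, 5): e=[0,-112,176] → ·  [on edge]
    (9,2)@(19, 5): e=[48,8,8] → #
    (4,3)@(9, 7): e=[0,-80,144] → ·  [on edge]
    (8,3)@(17, 7): e=[32,0,32] → #  [on edge]
    (5,4)@(11, 9): e=[0,-48,112] → ·  [on edge]
    (8,4)@(17, 9): e=[24,12,28] → #
    (9,4)@(19, 9): e=[32,32,0] → ·  [on edge]
    (6,5)@(13, 11): e=[0,-16,80] → ·  [on edge]
    (7,5)@(15, 11): e=[8,4,52] → #
    (9,5)@(19, 11): e=[24,44,-4] → ·
    (7,6)@(15, 13): e=[0,16,48] → #  [on edge]
    (8,7)@(17, 15): e=[0,48,16] → #  [on edge]
  covered (9 px):
    · · · · · · · · · ·
    · · · · · · · · · ·
    · · · · · · · · · #
    · · · · · · · · # #
    · · · · · · · · # ·
    · · · · · · · # # ·
    · · · · · · · # # ·
    · · · · · · · · # ·
T3:
  2·area = 120
  edge (18, 2)→(14, 14): d=(-4,12) right/bottom  bias=-1
  edge (14, 14)→(4, 14): d=(-10,0) right/bottom  bias=-1
  edge (4, 14)→(18, 2): d=(14,-12) top-left  bias=+0
    (8,1)@(17, 3): e=[8,110,2] → #
    (9,1)@(19, 3): e=[-16,110,26] → ·
    (7,2)@(15, 5): e=[24,90,6] → #
    (8,2)@(17, 5): e=[0,90,30] → ·  [on edge]
    (6,3)@(13, 7): e=[40,70,10] → #
    (8,3)@(17, 7): e=[-8,70,58] → ·
    (5,4)@(11, 9): e=[56,50,14] → #
    (8,4)@(17, 9): e=[-16,50,86] → ·
    (4,5)@(9, 11): e=[72,30,18] → #
    (7,5)@(15, 11): e=[0,30,90] → ·  [on edge]
    (3,6)@(7, 13): e=[88,10,22] → #
    (7,6)@(15, 13): e=[-8,10,118] → ·
  covered (14 px):
    · · · · · · · · · ·
    · · · · · · · · # ·
    · · · · · · · # · ·
    · · · · · · # # · ·
    · · · · · # # # · ·
    · · · · # # # · · ·
    · · · # # # # · · ·
    · · · · · · · · · ·
T4:
  2·area = 40  (B↔C swapped to make it positive)
  edge (10, 4)→(20, 0): d=(10,-4) top-left  bias=+0
  edge (20, 0)→(20, 4): d=(0,4) right/bottom  bias=-1
  edge (20, 4)→(10, 4): d=(-10,0) right/bottom  bias=-1
    (9,0)@(19, 1): e=[6,4,30] → #
    (6,1)@(13, 3): e=[2,28,10] → #
    (7,1)@(15, 3): e=[10,20,10] → #
    (8,1)@(17, 3): e=[18,12,10] → #
    (6,2)@(13, 5): e=[22,28,-10] → ·
    (7,2)@(15, 5): e=[30,20,-10] → ·
    (8,2)@(17, 5): e=[38,12,-10] → ·
    (9,2)@(19, 5): e=[46,4,-10] → ·
  covered (5 px):
    · · · · · · · · · #
    · · · · · · # # # #
    · · · · · · · · · ·
    · · · · · · · · · ·
    · · · · · · · · · ·
    · · · · · · · · · ·
    · · · · · · · · · ·
    · · · · · · · · · ·

Z-buffer (winner per pixel, '.' = empty):
  . . . 0 0 0 0 . . 4
  . . . 1 0 0 0 4 3 4
  . . . 1 1 0 0 3 . 2
  . . . 1 1 1 3 3 2 2
  . . . . . 3 3 3 2 .
  . . . . 3 3 3 2 2 .
  . . . 3 3 3 3 2 2 .
  . . . . . . . . 2 .

Final: 3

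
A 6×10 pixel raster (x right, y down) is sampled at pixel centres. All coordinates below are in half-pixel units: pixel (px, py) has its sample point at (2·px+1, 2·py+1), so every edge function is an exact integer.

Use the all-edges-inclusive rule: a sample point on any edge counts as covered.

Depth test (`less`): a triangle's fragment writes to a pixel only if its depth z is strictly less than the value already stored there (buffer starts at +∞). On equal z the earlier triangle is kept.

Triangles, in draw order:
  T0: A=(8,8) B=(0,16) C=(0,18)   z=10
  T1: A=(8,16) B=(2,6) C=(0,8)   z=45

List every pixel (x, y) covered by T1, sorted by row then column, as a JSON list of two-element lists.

T0:
  2·area = 16  (B↔C swapped to make it positive)
  edge (8, 8)→(0, 18): d=(-8,10) inclusive
  edge (0, 18)→(0, 16): d=(0,-2) inclusive
  edge (0, 16)→(8, 8): d=(8,-8) inclusive
    (5,2)@(11, 5): e=[-6,22,0] → .  [on edge]
    (4,3)@(9, 7): e=[-2,18,0] → .  [on edge]
    (3,4)@(7, 9): e=[2,14,0] → X  [on edge]
    (4,4)@(9, 9): e=[-18,18,16] → .
    (2,5)@(5, 11): e=[6,10,0] → X  [on edge]
    (3,5)@(7, 11): e=[-14,14,16] → .
    (1,6)@(3, 13): e=[10,6,0] → X  [on edge]
    (2,6)@(5, 13): e=[-10,10,16] → .
    (0,7)@(1, 15): e=[14,2,0] → X  [on edge]
    (1,7)@(3, 15): e=[-6,6,16] → .
    (0,8)@(1, 17): e=[-2,2,16] → .
  covered (4 px):
    . . . . . .
    . . . . . .
    . . . . . .
    . . . . . .
    . . . X . .
    . . X . . .
    . X . . . .
    X . . . . .
    . . . . . .
    . . . . . .
T1:
  2·area = 32  (B↔C swapped to make it positive)
  edge (8, 16)→(0, 8): d=(-8,-8) inclusive
  edge (0, 8)→(2, 6): d=(2,-2) inclusive
  edge (2, 6)→(8, 16): d=(6,10) inclusive
    (3,0)@(7, 1): e=[112,0,-80] → .  [on edge]
    (2,1)@(5, 3): e=[80,0,-48] → .  [on edge]
    (1,2)@(3, 5): e=[48,0,-16] → .  [on edge]
    (0,3)@(1, 7): e=[16,0,16] → X  [on edge]
    (1,3)@(3, 7): e=[32,4,-4] → .
    (0,4)@(1, 9): e=[0,4,28] → X  [on edge]
    (1,4)@(3, 9): e=[16,8,8] → X
    (2,4)@(5, 9): e=[32,12,-12] → .
    (0,5)@(1, 11): e=[-16,8,40] → .
    (1,5)@(3, 11): e=[0,12,20] → X  [on edge]
    (2,5)@(5, 11): e=[16,16,0] → X  [on edge]
    (3,5)@(7, 11): e=[32,20,-20] → .
    (2,6)@(5, 13): e=[0,20,12] → X  [on edge]
    (3,7)@(7, 15): e=[0,28,4] → X  [on edge]
    (4,8)@(9, 17): e=[0,36,-4] → .  [on edge]
    (5,9)@(11, 19): e=[0,44,-12] → .  [on edge]
  covered (7 px):
    . . . . . .
    . . . . . .
    . . . . . .
    X . . . . .
    X X . . . .
    . X X . . .
    . . X . . .
    . . . X . .
    . . . . . .
    . . . . . .

Answer: [[0,3],[0,4],[1,4],[1,5],[2,5],[2,6],[3,7]]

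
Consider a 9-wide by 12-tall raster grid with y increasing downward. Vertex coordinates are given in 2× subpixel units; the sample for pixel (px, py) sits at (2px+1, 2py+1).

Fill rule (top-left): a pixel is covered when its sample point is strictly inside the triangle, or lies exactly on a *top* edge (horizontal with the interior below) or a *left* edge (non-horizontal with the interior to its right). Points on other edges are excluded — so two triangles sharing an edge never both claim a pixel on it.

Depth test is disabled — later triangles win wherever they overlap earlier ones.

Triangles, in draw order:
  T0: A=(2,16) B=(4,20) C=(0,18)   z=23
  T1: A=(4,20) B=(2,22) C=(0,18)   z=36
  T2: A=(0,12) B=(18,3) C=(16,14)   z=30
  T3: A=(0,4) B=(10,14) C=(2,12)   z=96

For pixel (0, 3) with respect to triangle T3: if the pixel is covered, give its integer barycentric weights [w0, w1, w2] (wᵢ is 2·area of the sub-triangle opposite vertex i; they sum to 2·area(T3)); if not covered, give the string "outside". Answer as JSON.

T0:
  2·area = 12
  edge (2, 16)→(4, 20): d=(2,4) right/bottom  bias=-1
  edge (4, 20)→(0, 18): d=(-4,-2) top-left  bias=+0
  edge (0, 18)→(2, 16): d=(2,-2) top-left  bias=+0
    (8,0)@(17, 1): e=[-90,102,0] → ·  [on edge]
    (7,1)@(15, 3): e=[-78,90,0] → ·  [on edge]
    (6,2)@(13, 5): e=[-66,78,0] → ·  [on edge]
    (5,3)@(11, 7): e=[-54,66,0] → ·  [on edge]
    (4,4)@(9, 9): e=[-42,54,0] → ·  [on edge]
    (3,5)@(7, 11): e=[-30,42,0] → ·  [on edge]
    (2,6)@(5, 13): e=[-18,30,0] → ·  [on edge]
    (1,7)@(3, 15): e=[-6,18,0] → ·  [on edge]
    (0,8)@(1, 17): e=[6,6,0] → #  [on edge]
    (1,8)@(3, 17): e=[-2,10,4] → ·
    (0,9)@(1, 19): e=[10,-2,4] → ·
    (1,9)@(3, 19): e=[2,2,8] → #
  covered (2 px):
    · · · · · · · · ·
    · · · · · · · · ·
    · · · · · · · · ·
    · · · · · · · · ·
    · · · · · · · · ·
    · · · · · · · · ·
    · · · · · · · · ·
    · · · · · · · · ·
    # · · · · · · · ·
    · # · · · · · · ·
    · · · · · · · · ·
    · · · · · · · · ·
T1:
  2·area = 12
  edge (4, 20)→(2, 22): d=(-2,2) right/bottom  bias=-1
  edge (2, 22)→(0, 18): d=(-2,-4) top-left  bias=+0
  edge (0, 18)→(4, 20): d=(4,2) right/bottom  bias=-1
    (8,3)@(17, 7): e=[0,90,-78] → ·  [on edge]
    (7,4)@(15, 9): e=[0,78,-66] → ·  [on edge]
    (6,5)@(13, 11): e=[0,66,-54] → ·  [on edge]
    (5,6)@(11, 13): e=[0,54,-42] → ·  [on edge]
    (4,7)@(9, 15): e=[0,42,-30] → ·  [on edge]
    (3,8)@(7, 17): e=[0,30,-18] → ·  [on edge]
    (0,9)@(1, 19): e=[8,2,2] → #
    (1,9)@(3, 19): e=[4,10,-2] → ·
    (2,9)@(5, 19): e=[0,18,-6] → ·  [on edge]
    (0,10)@(1, 21): e=[4,-2,10] → ·
    (1,10)@(3, 21): e=[0,6,6] → ·  [on edge]
    (0,11)@(1, 23): e=[0,-6,18] → ·  [on edge]
  covered (1 px):
    · · · · · · · · ·
    · · · · · · · · ·
    · · · · · · · · ·
    · · · · · · · · ·
    · · · · · · · · ·
    · · · · · · · · ·
    · · · · · · · · ·
    · · · · · · · · ·
    · · · · · · · · ·
    # · · · · · · · ·
    · · · · · · · · ·
    · · · · · · · · ·
T2:
  2·area = 180
  edge (0, 12)→(18, 3): d=(18,-9) top-left  bias=+0
  edge (18, 3)→(16, 14): d=(-2,11) right/bottom  bias=-1
  edge (16, 14)→(0, 12): d=(-16,-2) top-left  bias=+0
    (7,2)@(15, 5): e=[9,29,142] → #
    (8,2)@(17, 5): e=[27,7,146] → #
    (5,3)@(11, 7): e=[9,69,102] → #
    (6,3)@(13, 7): e=[27,47,106] → #
    (3,4)@(7, 9): e=[9,109,62] → #
    (4,4)@(9, 9): e=[27,87,66] → #
    (8,4)@(17, 9): e=[99,-1,82] → ·
    (1,5)@(3, 11): e=[9,149,22] → #
    (2,5)@(5, 11): e=[27,127,26] → #
    (8,5)@(17, 11): e=[135,-5,50] → ·
    (1,6)@(3, 13): e=[45,145,-10] → ·
    (2,6)@(5, 13): e=[63,123,-6] → ·
  covered (22 px):
    · · · · · · · · ·
    · · · · · · · · ·
    · · · · · · · # #
    · · · · · # # # #
    · · · # # # # # ·
    · # # # # # # # ·
    · · · · # # # # ·
    · · · · · · · · ·
    · · · · · · · · ·
    · · · · · · · · ·
    · · · · · · · · ·
    · · · · · · · · ·
T3:
  2·area = 60
  edge (0, 4)→(10, 14): d=(10,10) right/bottom  bias=-1
  edge (10, 14)→(2, 12): d=(-8,-2) top-left  bias=+0
  edge (2, 12)→(0, 4): d=(-2,-8) top-left  bias=+0
    (0,2)@(1, 5): e=[0,54,6] → ·  [on edge]
    (0,3)@(1, 7): e=[20,38,2] → #
    (1,3)@(3, 7): e=[0,42,18] → ·  [on edge]
    (0,4)@(1, 9): e=[40,22,-2] → ·
    (1,4)@(3, 9): e=[20,26,14] → #
    (2,4)@(5, 9): e=[0,30,30] → ·  [on edge]
    (1,5)@(3, 11): e=[40,10,10] → #
    (2,5)@(5, 11): e=[20,14,26] → #
    (3,5)@(7, 11): e=[0,18,42] → ·  [on edge]
    (1,6)@(3, 13): e=[60,-6,6] → ·
    (2,6)@(5, 13): e=[40,-2,22] → ·
    (3,6)@(7, 13): e=[20,2,38] → #
    (4,6)@(9, 13): e=[0,6,54] → ·  [on edge]
    (5,7)@(11, 15): e=[0,-6,66] → ·  [on edge]
    (6,8)@(13, 17): e=[0,-18,78] → ·  [on edge]
    (7,9)@(15, 19): e=[0,-30,90] → ·  [on edge]
    (8,10)@(17, 21): e=[0,-42,102] → ·  [on edge]
  covered (5 px):
    · · · · · · · · ·
    · · · · · · · · ·
    · · · · · · · · ·
    # · · · · · · · ·
    · # · · · · · · ·
    · # # · · · · · ·
    · · · # · · · · ·
    · · · · · · · · ·
    · · · · · · · · ·
    · · · · · · · · ·
    · · · · · · · · ·
    · · · · · · · · ·

Result: [38,2,20]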